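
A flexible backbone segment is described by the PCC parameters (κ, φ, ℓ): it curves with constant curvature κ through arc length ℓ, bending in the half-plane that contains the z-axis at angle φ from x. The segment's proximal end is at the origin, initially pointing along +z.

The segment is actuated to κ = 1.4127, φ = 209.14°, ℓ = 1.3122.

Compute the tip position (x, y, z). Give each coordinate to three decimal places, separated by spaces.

-0.791 -0.441 0.680

θ = κ·ℓ = 1.4127 × 1.3122 = 1.85374 rad
ρ = (1 − cos θ)/κ = (1 − -0.27919)/1.4127 = 0.90549
z = sin θ / κ = 0.96024/1.4127 = 0.67972
x = ρ cos φ = 0.90549 × cos(209.14°) = -0.79089
y = ρ sin φ = 0.90549 × sin(209.14°) = -0.44092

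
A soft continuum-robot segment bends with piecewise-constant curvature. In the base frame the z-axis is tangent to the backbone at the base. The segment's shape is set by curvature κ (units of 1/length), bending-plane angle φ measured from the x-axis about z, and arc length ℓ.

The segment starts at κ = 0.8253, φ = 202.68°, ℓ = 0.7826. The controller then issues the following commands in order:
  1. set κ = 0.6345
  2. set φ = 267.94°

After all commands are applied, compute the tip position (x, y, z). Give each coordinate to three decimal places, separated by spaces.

initial: κ=0.8253, φ=202.68°, ℓ=0.7826
cmd 1: set κ=0.6345 → (κ,φ,ℓ)=(0.6345,202.68°,0.7826) → tip=(-0.1756,-0.0734,0.7508)
cmd 2: set φ=267.94° → (κ,φ,ℓ)=(0.6345,267.94°,0.7826) → tip=(-0.0068,-0.1902,0.7508)

-0.007 -0.190 0.751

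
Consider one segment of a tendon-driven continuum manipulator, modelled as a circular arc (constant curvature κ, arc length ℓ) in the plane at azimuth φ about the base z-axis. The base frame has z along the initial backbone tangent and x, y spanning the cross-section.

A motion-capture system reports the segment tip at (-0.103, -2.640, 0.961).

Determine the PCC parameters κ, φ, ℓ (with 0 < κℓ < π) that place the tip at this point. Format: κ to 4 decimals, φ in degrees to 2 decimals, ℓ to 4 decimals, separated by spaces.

ρ = √(x²+y²) = √(-0.103² + -2.640²) = 2.64201
φ = atan2(y, x) mod 360° = atan2(-2.640, -0.103) = 267.7657°
|p|² = ρ² + z² = 2.64201² + 0.961² = 7.90373
κ = 2ρ / |p|² = 2×2.64201 / 7.90373 = 0.66855
θ = 2·atan2(ρ, z) = 2·atan2(2.64201, 0.961) = 2.44387 rad
ℓ = θ/κ = 2.44387/0.66855 = 3.65549

0.6685 267.77 3.6555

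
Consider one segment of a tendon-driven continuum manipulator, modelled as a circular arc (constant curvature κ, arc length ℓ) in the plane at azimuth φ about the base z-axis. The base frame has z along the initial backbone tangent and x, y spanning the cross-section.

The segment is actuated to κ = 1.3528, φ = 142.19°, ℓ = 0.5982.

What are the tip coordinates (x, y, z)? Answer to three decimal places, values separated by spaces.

-0.181 0.140 0.535

θ = κ·ℓ = 1.3528 × 0.5982 = 0.80924 rad
ρ = (1 − cos θ)/κ = (1 − 0.69005)/1.3528 = 0.22912
z = sin θ / κ = 0.72377/1.3528 = 0.53501
x = ρ cos φ = 0.22912 × cos(142.19°) = -0.18102
y = ρ sin φ = 0.22912 × sin(142.19°) = 0.14046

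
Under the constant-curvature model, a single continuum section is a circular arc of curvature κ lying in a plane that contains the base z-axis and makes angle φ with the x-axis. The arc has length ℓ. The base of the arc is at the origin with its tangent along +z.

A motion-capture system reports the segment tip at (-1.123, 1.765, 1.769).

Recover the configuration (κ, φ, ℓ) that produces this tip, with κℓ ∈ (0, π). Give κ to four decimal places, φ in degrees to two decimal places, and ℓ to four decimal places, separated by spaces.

ρ = √(x²+y²) = √(-1.123² + 1.765²) = 2.09197
φ = atan2(y, x) mod 360° = atan2(1.765, -1.123) = 122.4670°
|p|² = ρ² + z² = 2.09197² + 1.769² = 7.50572
κ = 2ρ / |p|² = 2×2.09197 / 7.50572 = 0.55743
θ = 2·atan2(ρ, z) = 2·atan2(2.09197, 1.769) = 1.73771 rad
ℓ = θ/κ = 1.73771/0.55743 = 3.11733

0.5574 122.47 3.1173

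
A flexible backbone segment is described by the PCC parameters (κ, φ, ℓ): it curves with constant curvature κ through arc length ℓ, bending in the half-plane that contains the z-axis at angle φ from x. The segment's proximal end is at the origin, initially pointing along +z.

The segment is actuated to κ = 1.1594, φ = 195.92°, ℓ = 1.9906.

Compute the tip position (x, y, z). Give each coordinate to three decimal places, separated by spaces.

-1.387 -0.396 0.639

θ = κ·ℓ = 1.1594 × 1.9906 = 2.30790 rad
ρ = (1 − cos θ)/κ = (1 − -0.67215)/1.1594 = 1.44225
z = sin θ / κ = 0.74042/1.1594 = 0.63862
x = ρ cos φ = 1.44225 × cos(195.92°) = -1.38694
y = ρ sin φ = 1.44225 × sin(195.92°) = -0.39560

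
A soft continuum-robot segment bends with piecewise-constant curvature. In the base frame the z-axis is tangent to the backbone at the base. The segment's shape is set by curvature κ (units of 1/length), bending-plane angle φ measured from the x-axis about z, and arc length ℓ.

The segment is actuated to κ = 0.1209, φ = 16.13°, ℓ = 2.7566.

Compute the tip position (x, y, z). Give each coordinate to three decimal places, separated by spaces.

0.437 0.126 2.706

θ = κ·ℓ = 0.1209 × 2.7566 = 0.33327 rad
ρ = (1 − cos θ)/κ = (1 − 0.94498)/0.1209 = 0.45511
z = sin θ / κ = 0.32714/0.1209 = 2.70585
x = ρ cos φ = 0.45511 × cos(16.13°) = 0.43720
y = ρ sin φ = 0.45511 × sin(16.13°) = 0.12644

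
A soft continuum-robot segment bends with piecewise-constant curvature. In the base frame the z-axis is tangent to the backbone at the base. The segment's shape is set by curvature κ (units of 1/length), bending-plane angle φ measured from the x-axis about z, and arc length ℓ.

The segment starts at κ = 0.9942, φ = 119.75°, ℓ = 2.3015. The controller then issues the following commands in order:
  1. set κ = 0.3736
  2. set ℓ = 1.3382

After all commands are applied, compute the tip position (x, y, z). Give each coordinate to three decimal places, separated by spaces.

initial: κ=0.9942, φ=119.75°, ℓ=2.3015
cmd 1: set κ=0.3736 → (κ,φ,ℓ)=(0.3736,119.75°,2.3015) → tip=(-0.4615,0.8074,2.0282)
cmd 2: set ℓ=1.3382 → (κ,φ,ℓ)=(0.3736,119.75°,1.3382) → tip=(-0.1626,0.2844,1.2831)

-0.163 0.284 1.283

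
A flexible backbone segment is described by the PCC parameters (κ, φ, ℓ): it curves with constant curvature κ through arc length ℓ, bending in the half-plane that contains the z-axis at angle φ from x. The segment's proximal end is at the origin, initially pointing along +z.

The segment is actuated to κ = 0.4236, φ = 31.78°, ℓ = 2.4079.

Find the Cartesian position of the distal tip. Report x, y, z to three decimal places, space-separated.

θ = κ·ℓ = 0.4236 × 2.4079 = 1.01999 rad
ρ = (1 − cos θ)/κ = (1 − 0.52338)/0.4236 = 1.12517
z = sin θ / κ = 0.85210/0.4236 = 2.01157
x = ρ cos φ = 1.12517 × cos(31.78°) = 0.95648
y = ρ sin φ = 1.12517 × sin(31.78°) = 0.59258

0.956 0.593 2.012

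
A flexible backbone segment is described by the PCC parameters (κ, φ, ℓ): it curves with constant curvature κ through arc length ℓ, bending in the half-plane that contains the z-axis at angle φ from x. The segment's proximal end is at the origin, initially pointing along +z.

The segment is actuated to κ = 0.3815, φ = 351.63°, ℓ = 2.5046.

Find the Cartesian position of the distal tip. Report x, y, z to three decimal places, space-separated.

1.096 -0.161 2.141

θ = κ·ℓ = 0.3815 × 2.5046 = 0.95550 rad
ρ = (1 − cos θ)/κ = (1 − 0.57720)/0.3815 = 1.10827
z = sin θ / κ = 0.81661/0.3815 = 2.14051
x = ρ cos φ = 1.10827 × cos(351.63°) = 1.09646
y = ρ sin φ = 1.10827 × sin(351.63°) = -0.16132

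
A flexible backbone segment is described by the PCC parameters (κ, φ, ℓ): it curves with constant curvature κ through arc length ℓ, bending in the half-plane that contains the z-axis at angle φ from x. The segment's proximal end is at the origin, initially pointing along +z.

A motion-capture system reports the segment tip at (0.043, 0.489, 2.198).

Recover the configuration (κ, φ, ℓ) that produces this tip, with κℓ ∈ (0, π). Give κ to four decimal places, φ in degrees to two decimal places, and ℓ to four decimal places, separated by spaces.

0.1936 84.97 2.2704

ρ = √(x²+y²) = √(0.043² + 0.489²) = 0.49089
φ = atan2(y, x) mod 360° = atan2(0.489, 0.043) = 84.9746°
|p|² = ρ² + z² = 0.49089² + 2.198² = 5.07217
κ = 2ρ / |p|² = 2×0.49089 / 5.07217 = 0.19356
θ = 2·atan2(ρ, z) = 2·atan2(0.49089, 2.198) = 0.43946 rad
ℓ = θ/κ = 0.43946/0.19356 = 2.27037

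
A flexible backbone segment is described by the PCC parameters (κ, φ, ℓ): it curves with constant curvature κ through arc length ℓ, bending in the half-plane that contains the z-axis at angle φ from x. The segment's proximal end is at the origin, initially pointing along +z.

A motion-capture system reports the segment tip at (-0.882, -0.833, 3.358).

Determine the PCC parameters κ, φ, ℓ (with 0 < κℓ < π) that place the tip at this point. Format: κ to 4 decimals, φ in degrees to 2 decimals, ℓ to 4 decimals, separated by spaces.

0.1903 223.36 3.6430

ρ = √(x²+y²) = √(-0.882² + -0.833²) = 1.21318
φ = atan2(y, x) mod 360° = atan2(-0.833, -0.882) = 223.3634°
|p|² = ρ² + z² = 1.21318² + 3.358² = 12.74798
κ = 2ρ / |p|² = 2×1.21318 / 12.74798 = 0.19033
θ = 2·atan2(ρ, z) = 2·atan2(1.21318, 3.358) = 0.69338 rad
ℓ = θ/κ = 0.69338/0.19033 = 3.64297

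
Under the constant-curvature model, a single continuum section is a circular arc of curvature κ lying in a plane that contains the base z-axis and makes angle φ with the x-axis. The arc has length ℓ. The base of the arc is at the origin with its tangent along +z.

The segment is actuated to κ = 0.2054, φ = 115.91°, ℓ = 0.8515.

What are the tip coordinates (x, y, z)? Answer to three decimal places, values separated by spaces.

-0.032 0.067 0.847

θ = κ·ℓ = 0.2054 × 0.8515 = 0.17490 rad
ρ = (1 − cos θ)/κ = (1 − 0.98474)/0.2054 = 0.07427
z = sin θ / κ = 0.17401/0.2054 = 0.84717
x = ρ cos φ = 0.07427 × cos(115.91°) = -0.03245
y = ρ sin φ = 0.07427 × sin(115.91°) = 0.06681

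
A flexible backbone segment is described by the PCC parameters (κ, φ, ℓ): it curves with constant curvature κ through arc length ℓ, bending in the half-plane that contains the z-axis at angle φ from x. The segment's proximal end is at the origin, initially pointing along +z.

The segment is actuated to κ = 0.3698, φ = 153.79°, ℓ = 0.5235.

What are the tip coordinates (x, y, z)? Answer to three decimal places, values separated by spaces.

θ = κ·ℓ = 0.3698 × 0.5235 = 0.19359 rad
ρ = (1 − cos θ)/κ = (1 − 0.98132)/0.3698 = 0.05051
z = sin θ / κ = 0.19238/0.3698 = 0.52024
x = ρ cos φ = 0.05051 × cos(153.79°) = -0.04532
y = ρ sin φ = 0.05051 × sin(153.79°) = 0.02231

-0.045 0.022 0.520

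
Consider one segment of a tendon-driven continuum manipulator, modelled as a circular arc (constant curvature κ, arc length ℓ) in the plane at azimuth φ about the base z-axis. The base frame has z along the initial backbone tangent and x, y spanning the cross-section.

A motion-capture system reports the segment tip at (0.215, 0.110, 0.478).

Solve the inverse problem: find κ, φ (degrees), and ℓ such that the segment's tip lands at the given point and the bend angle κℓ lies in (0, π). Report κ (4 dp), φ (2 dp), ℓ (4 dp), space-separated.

ρ = √(x²+y²) = √(0.215² + 0.110²) = 0.24151
φ = atan2(y, x) mod 360° = atan2(0.110, 0.215) = 27.0956°
|p|² = ρ² + z² = 0.24151² + 0.478² = 0.28681
κ = 2ρ / |p|² = 2×0.24151 / 0.28681 = 1.68409
θ = 2·atan2(ρ, z) = 2·atan2(0.24151, 0.478) = 0.93566 rad
ℓ = θ/κ = 0.93566/1.68409 = 0.55559

1.6841 27.10 0.5556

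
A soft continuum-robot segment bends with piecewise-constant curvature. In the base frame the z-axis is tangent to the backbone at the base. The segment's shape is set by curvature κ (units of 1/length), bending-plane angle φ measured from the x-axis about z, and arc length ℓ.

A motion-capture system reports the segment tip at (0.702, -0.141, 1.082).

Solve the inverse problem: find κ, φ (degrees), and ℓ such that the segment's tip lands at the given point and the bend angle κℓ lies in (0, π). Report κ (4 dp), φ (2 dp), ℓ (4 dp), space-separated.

0.8507 348.64 1.3744

ρ = √(x²+y²) = √(0.702² + -0.141²) = 0.71602
φ = atan2(y, x) mod 360° = atan2(-0.141, 0.702) = 348.6430°
|p|² = ρ² + z² = 0.71602² + 1.082² = 1.68341
κ = 2ρ / |p|² = 2×0.71602 / 1.68341 = 0.85068
θ = 2·atan2(ρ, z) = 2·atan2(0.71602, 1.082) = 1.16919 rad
ℓ = θ/κ = 1.16919/0.85068 = 1.37442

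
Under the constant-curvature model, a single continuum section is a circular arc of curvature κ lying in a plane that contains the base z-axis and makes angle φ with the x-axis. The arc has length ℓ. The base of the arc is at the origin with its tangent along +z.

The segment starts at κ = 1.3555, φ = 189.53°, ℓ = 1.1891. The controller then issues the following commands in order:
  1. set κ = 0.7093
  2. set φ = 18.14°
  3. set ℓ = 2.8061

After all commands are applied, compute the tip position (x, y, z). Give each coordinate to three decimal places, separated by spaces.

1.886 0.618 1.288

initial: κ=1.3555, φ=189.53°, ℓ=1.1891
cmd 1: set κ=0.7093 → (κ,φ,ℓ)=(0.7093,189.53°,1.1891) → tip=(-0.4659,-0.0782,1.0530)
cmd 2: set φ=18.14° → (κ,φ,ℓ)=(0.7093,18.14°,1.1891) → tip=(0.4489,0.1471,1.0530)
cmd 3: set ℓ=2.8061 → (κ,φ,ℓ)=(0.7093,18.14°,2.8061) → tip=(1.8855,0.6177,1.2876)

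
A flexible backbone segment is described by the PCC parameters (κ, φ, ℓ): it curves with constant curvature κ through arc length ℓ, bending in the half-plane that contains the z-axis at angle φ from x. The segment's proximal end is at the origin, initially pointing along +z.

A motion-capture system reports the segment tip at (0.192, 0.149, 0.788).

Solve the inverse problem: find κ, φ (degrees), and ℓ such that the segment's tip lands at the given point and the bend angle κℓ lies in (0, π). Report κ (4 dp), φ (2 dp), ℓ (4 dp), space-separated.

ρ = √(x²+y²) = √(0.192² + 0.149²) = 0.24303
φ = atan2(y, x) mod 360° = atan2(0.149, 0.192) = 37.8130°
|p|² = ρ² + z² = 0.24303² + 0.788² = 0.68001
κ = 2ρ / |p|² = 2×0.24303 / 0.68001 = 0.71479
θ = 2·atan2(ρ, z) = 2·atan2(0.24303, 0.788) = 0.59832 rad
ℓ = θ/κ = 0.59832/0.71479 = 0.83706

0.7148 37.81 0.8371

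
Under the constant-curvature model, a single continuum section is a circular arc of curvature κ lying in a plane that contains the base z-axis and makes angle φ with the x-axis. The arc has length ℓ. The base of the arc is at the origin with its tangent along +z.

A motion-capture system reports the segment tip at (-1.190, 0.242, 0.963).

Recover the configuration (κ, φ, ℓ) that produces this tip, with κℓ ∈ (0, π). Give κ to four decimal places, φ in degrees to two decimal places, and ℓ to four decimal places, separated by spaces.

ρ = √(x²+y²) = √(-1.190² + 0.242²) = 1.21436
φ = atan2(y, x) mod 360° = atan2(0.242, -1.190) = 168.5050°
|p|² = ρ² + z² = 1.21436² + 0.963² = 2.40203
κ = 2ρ / |p|² = 2×1.21436 / 2.40203 = 1.01111
θ = 2·atan2(ρ, z) = 2·atan2(1.21436, 0.963) = 1.80066 rad
ℓ = θ/κ = 1.80066/1.01111 = 1.78088

1.0111 168.51 1.7809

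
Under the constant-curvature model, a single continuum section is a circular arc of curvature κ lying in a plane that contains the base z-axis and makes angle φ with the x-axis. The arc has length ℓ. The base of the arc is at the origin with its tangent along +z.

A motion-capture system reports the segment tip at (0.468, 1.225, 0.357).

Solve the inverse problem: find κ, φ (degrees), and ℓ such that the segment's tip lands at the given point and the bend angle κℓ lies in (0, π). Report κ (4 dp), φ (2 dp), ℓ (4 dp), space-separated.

ρ = √(x²+y²) = √(0.468² + 1.225²) = 1.31135
φ = atan2(y, x) mod 360° = atan2(1.225, 0.468) = 69.0911°
|p|² = ρ² + z² = 1.31135² + 0.357² = 1.84710
κ = 2ρ / |p|² = 2×1.31135 / 1.84710 = 1.41991
θ = 2·atan2(ρ, z) = 2·atan2(1.31135, 0.357) = 2.61000 rad
ℓ = θ/κ = 2.61000/1.41991 = 1.83815

1.4199 69.09 1.8381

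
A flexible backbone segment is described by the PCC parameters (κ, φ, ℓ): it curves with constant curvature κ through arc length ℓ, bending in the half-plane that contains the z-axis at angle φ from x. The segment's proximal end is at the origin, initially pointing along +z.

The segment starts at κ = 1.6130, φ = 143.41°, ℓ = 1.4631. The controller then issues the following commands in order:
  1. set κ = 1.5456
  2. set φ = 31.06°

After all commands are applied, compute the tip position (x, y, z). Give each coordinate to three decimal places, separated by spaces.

0.907 0.546 0.499

initial: κ=1.6130, φ=143.41°, ℓ=1.4631
cmd 1: set κ=1.5456 → (κ,φ,ℓ)=(1.5456,143.41°,1.4631) → tip=(-0.8504,0.6313,0.4988)
cmd 2: set φ=31.06° → (κ,φ,ℓ)=(1.5456,31.06°,1.4631) → tip=(0.9073,0.5464,0.4988)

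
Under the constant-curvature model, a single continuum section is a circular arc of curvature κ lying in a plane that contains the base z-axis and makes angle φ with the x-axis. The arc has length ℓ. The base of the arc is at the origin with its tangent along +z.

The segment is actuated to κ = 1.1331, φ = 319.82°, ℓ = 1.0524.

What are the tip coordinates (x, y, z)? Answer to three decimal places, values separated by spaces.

0.425 -0.359 0.820

θ = κ·ℓ = 1.1331 × 1.0524 = 1.19247 rad
ρ = (1 − cos θ)/κ = (1 − 0.36936)/1.1331 = 0.55656
z = sin θ / κ = 0.92929/1.1331 = 0.82013
x = ρ cos φ = 0.55656 × cos(319.82°) = 0.42522
y = ρ sin φ = 0.55656 × sin(319.82°) = -0.35909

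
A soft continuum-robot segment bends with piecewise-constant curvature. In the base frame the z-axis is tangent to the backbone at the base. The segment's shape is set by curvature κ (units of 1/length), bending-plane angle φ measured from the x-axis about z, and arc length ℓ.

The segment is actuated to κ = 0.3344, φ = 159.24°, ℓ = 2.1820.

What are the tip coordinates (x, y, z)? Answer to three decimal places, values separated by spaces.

-0.712 0.270 1.993

θ = κ·ℓ = 0.3344 × 2.1820 = 0.72966 rad
ρ = (1 − cos θ)/κ = (1 − 0.74540)/0.3344 = 0.76136
z = sin θ / κ = 0.66662/0.3344 = 1.99347
x = ρ cos φ = 0.76136 × cos(159.24°) = -0.71193
y = ρ sin φ = 0.76136 × sin(159.24°) = 0.26987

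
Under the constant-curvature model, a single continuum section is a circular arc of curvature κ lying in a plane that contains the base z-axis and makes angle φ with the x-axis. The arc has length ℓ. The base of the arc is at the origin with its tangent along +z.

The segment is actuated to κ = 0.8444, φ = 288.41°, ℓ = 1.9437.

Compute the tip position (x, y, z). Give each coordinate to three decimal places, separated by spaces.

0.400 -1.203 1.181

θ = κ·ℓ = 0.8444 × 1.9437 = 1.64126 rad
ρ = (1 − cos θ)/κ = (1 − -0.07041)/0.8444 = 1.26765
z = sin θ / κ = 0.99752/0.8444 = 1.18133
x = ρ cos φ = 1.26765 × cos(288.41°) = 0.40034
y = ρ sin φ = 1.26765 × sin(288.41°) = -1.20278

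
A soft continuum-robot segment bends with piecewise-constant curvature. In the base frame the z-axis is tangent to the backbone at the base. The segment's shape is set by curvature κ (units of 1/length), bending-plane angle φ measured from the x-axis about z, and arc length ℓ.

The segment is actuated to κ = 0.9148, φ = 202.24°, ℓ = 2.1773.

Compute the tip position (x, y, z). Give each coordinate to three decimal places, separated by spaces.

θ = κ·ℓ = 0.9148 × 2.1773 = 1.99179 rad
ρ = (1 − cos θ)/κ = (1 − -0.40867)/0.9148 = 1.53987
z = sin θ / κ = 0.91268/0.9148 = 0.99768
x = ρ cos φ = 1.53987 × cos(202.24°) = -1.42531
y = ρ sin φ = 1.53987 × sin(202.24°) = -0.58282

-1.425 -0.583 0.998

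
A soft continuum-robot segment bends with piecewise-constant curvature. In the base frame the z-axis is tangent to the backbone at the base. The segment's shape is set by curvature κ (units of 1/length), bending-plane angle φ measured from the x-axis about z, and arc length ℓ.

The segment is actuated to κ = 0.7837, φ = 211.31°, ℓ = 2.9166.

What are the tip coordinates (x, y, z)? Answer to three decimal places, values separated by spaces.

-1.805 -1.098 0.964

θ = κ·ℓ = 0.7837 × 2.9166 = 2.28574 rad
ρ = (1 − cos θ)/κ = (1 − -0.65557)/0.7837 = 2.11251
z = sin θ / κ = 0.75513/0.7837 = 0.96355
x = ρ cos φ = 2.11251 × cos(211.31°) = -1.80486
y = ρ sin φ = 2.11251 × sin(211.31°) = -1.09780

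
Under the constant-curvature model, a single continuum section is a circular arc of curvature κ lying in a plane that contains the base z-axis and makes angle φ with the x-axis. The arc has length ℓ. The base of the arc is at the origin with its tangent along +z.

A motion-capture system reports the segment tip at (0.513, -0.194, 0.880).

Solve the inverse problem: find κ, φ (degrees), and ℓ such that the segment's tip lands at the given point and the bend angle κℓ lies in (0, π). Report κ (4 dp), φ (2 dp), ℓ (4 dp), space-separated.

ρ = √(x²+y²) = √(0.513² + -0.194²) = 0.54846
φ = atan2(y, x) mod 360° = atan2(-0.194, 0.513) = 339.2850°
|p|² = ρ² + z² = 0.54846² + 0.880² = 1.07520
κ = 2ρ / |p|² = 2×0.54846 / 1.07520 = 1.02019
θ = 2·atan2(ρ, z) = 2·atan2(0.54846, 0.880) = 1.11467 rad
ℓ = θ/κ = 1.11467/1.02019 = 1.09261

1.0202 339.29 1.0926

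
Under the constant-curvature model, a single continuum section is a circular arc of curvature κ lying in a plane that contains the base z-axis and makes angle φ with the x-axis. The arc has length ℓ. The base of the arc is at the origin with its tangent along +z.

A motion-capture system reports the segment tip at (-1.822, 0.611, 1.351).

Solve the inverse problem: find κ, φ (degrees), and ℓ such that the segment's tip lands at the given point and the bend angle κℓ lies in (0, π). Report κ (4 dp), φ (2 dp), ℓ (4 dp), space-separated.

0.6965 161.46 2.7510

ρ = √(x²+y²) = √(-1.822² + 0.611²) = 1.92172
φ = atan2(y, x) mod 360° = atan2(0.611, -1.822) = 161.4613°
|p|² = ρ² + z² = 1.92172² + 1.351² = 5.51821
κ = 2ρ / |p|² = 2×1.92172 / 5.51821 = 0.69650
θ = 2·atan2(ρ, z) = 2·atan2(1.92172, 1.351) = 1.91610 rad
ℓ = θ/κ = 1.91610/0.69650 = 2.75103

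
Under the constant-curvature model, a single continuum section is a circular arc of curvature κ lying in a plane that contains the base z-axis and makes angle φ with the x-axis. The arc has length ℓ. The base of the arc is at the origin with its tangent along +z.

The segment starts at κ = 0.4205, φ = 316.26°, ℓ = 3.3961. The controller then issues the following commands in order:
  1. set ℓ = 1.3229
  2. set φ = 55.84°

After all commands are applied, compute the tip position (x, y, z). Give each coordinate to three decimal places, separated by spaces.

0.201 0.297 1.256

initial: κ=0.4205, φ=316.26°, ℓ=3.3961
cmd 1: set ℓ=1.3229 → (κ,φ,ℓ)=(0.4205,316.26°,1.3229) → tip=(0.2591,-0.2479,1.2557)
cmd 2: set φ=55.84° → (κ,φ,ℓ)=(0.4205,55.84°,1.3229) → tip=(0.2013,0.2967,1.2557)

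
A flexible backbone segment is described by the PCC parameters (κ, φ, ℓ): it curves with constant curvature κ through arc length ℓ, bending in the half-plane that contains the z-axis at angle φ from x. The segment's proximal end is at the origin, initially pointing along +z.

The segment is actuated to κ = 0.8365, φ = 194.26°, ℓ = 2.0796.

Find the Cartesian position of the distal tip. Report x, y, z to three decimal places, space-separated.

θ = κ·ℓ = 0.8365 × 2.0796 = 1.73959 rad
ρ = (1 − cos θ)/κ = (1 − -0.16799)/0.8365 = 1.39628
z = sin θ / κ = 0.98579/0.8365 = 1.17847
x = ρ cos φ = 1.39628 × cos(194.26°) = -1.35326
y = ρ sin φ = 1.39628 × sin(194.26°) = -0.34394

-1.353 -0.344 1.178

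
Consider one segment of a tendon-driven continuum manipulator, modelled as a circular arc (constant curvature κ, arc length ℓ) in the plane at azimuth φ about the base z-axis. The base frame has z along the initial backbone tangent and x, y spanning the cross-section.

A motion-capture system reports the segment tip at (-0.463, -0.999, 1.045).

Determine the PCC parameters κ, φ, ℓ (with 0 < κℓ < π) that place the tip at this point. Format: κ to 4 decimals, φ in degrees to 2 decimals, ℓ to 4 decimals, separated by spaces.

ρ = √(x²+y²) = √(-0.463² + -0.999²) = 1.10108
φ = atan2(y, x) mod 360° = atan2(-0.999, -0.463) = 245.1340°
|p|² = ρ² + z² = 1.10108² + 1.045² = 2.30439
κ = 2ρ / |p|² = 2×1.10108 / 2.30439 = 0.95563
θ = 2·atan2(ρ, z) = 2·atan2(1.10108, 1.045) = 1.62304 rad
ℓ = θ/κ = 1.62304/0.95563 = 1.69840

0.9556 245.13 1.6984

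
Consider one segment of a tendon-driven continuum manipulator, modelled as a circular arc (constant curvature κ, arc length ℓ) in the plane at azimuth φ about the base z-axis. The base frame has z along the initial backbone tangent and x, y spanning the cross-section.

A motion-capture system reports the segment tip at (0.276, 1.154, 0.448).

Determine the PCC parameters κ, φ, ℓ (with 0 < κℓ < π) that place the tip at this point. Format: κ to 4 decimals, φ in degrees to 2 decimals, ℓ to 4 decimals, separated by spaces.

1.4753 76.55 1.6401

ρ = √(x²+y²) = √(0.276² + 1.154²) = 1.18655
φ = atan2(y, x) mod 360° = atan2(1.154, 0.276) = 76.5493°
|p|² = ρ² + z² = 1.18655² + 0.448² = 1.60860
κ = 2ρ / |p|² = 2×1.18655 / 1.60860 = 1.47526
θ = 2·atan2(ρ, z) = 2·atan2(1.18655, 0.448) = 2.41956 rad
ℓ = θ/κ = 2.41956/1.47526 = 1.64009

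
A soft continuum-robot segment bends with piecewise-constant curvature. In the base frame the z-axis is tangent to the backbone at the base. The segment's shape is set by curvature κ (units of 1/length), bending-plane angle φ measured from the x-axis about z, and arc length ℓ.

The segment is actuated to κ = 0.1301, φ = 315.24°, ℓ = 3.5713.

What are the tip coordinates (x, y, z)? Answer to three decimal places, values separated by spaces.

θ = κ·ℓ = 0.1301 × 3.5713 = 0.46463 rad
ρ = (1 − cos θ)/κ = (1 − 0.89399)/0.1301 = 0.81484
z = sin θ / κ = 0.44809/0.1301 = 3.44419
x = ρ cos φ = 0.81484 × cos(315.24°) = 0.57859
y = ρ sin φ = 0.81484 × sin(315.24°) = -0.57376

0.579 -0.574 3.444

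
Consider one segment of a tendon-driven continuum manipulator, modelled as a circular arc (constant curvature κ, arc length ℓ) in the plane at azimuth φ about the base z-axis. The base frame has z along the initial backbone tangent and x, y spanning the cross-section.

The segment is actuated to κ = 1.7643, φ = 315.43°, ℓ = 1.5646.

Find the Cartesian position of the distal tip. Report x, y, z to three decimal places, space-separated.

0.779 -0.767 0.211

θ = κ·ℓ = 1.7643 × 1.5646 = 2.76042 rad
ρ = (1 − cos θ)/κ = (1 − -0.92823)/1.7643 = 1.09292
z = sin θ / κ = 0.37201/1.7643 = 0.21085
x = ρ cos φ = 1.09292 × cos(315.43°) = 0.77859
y = ρ sin φ = 1.09292 × sin(315.43°) = -0.76699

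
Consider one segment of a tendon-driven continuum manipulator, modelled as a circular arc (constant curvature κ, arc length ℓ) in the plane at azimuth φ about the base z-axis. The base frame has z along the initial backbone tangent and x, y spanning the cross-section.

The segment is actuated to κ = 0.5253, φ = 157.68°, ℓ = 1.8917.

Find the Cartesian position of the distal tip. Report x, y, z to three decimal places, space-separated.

θ = κ·ℓ = 0.5253 × 1.8917 = 0.99371 rad
ρ = (1 − cos θ)/κ = (1 − 0.54558)/0.5253 = 0.86506
z = sin θ / κ = 0.83806/0.5253 = 1.59539
x = ρ cos φ = 0.86506 × cos(157.68°) = -0.80025
y = ρ sin φ = 0.86506 × sin(157.68°) = 0.32853

-0.800 0.329 1.595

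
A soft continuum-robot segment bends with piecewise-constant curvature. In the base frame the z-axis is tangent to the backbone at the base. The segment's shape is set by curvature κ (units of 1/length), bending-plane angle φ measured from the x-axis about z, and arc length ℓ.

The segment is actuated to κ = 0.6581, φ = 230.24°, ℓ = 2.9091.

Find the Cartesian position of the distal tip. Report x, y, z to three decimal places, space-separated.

-1.299 -1.562 1.431

θ = κ·ℓ = 0.6581 × 2.9091 = 1.91448 rad
ρ = (1 − cos θ)/κ = (1 − -0.33696)/0.6581 = 2.03154
z = sin θ / κ = 0.94152/0.6581 = 1.43066
x = ρ cos φ = 2.03154 × cos(230.24°) = -1.29932
y = ρ sin φ = 2.03154 × sin(230.24°) = -1.56171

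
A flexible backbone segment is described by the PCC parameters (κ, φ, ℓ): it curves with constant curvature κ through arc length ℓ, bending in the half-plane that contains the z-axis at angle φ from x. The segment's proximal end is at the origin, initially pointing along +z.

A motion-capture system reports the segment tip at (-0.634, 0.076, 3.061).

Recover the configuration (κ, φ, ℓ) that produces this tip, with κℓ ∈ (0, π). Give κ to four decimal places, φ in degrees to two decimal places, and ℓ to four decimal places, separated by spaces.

ρ = √(x²+y²) = √(-0.634² + 0.076²) = 0.63854
φ = atan2(y, x) mod 360° = atan2(0.076, -0.634) = 173.1644°
|p|² = ρ² + z² = 0.63854² + 3.061² = 9.77745
κ = 2ρ / |p|² = 2×0.63854 / 9.77745 = 0.13061
θ = 2·atan2(ρ, z) = 2·atan2(0.63854, 3.061) = 0.41131 rad
ℓ = θ/κ = 0.41131/0.13061 = 3.14904

0.1306 173.16 3.1490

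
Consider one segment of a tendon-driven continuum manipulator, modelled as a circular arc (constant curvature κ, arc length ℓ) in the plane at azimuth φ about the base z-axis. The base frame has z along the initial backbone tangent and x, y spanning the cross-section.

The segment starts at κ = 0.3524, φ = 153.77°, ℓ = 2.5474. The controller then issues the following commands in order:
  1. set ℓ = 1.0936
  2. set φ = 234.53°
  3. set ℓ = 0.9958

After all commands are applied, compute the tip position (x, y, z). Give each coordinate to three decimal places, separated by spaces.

-0.100 -0.141 0.975

initial: κ=0.3524, φ=153.77°, ℓ=2.5474
cmd 1: set ℓ=1.0936 → (κ,φ,ℓ)=(0.3524,153.77°,1.0936) → tip=(-0.1867,0.0920,1.0667)
cmd 2: set φ=234.53° → (κ,φ,ℓ)=(0.3524,234.53°,1.0936) → tip=(-0.1208,-0.1695,1.0667)
cmd 3: set ℓ=0.9958 → (κ,φ,ℓ)=(0.3524,234.53°,0.9958) → tip=(-0.1004,-0.1408,0.9755)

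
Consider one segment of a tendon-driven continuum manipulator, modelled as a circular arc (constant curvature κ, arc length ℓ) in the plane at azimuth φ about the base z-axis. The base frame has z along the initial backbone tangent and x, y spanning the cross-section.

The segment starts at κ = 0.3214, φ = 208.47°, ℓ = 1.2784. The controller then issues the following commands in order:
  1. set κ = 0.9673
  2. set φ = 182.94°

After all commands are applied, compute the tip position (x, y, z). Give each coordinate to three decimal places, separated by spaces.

initial: κ=0.3214, φ=208.47°, ℓ=1.2784
cmd 1: set κ=0.9673 → (κ,φ,ℓ)=(0.9673,208.47°,1.2784) → tip=(-0.6107,-0.3312,0.9766)
cmd 2: set φ=182.94° → (κ,φ,ℓ)=(0.9673,182.94°,1.2784) → tip=(-0.6938,-0.0356,0.9766)

-0.694 -0.036 0.977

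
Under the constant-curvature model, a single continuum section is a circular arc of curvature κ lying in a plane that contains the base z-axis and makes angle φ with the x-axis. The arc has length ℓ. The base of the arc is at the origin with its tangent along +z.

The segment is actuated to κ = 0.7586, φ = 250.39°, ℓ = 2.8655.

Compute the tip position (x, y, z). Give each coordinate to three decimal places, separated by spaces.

θ = κ·ℓ = 0.7586 × 2.8655 = 2.17377 rad
ρ = (1 − cos θ)/κ = (1 − -0.56709)/0.7586 = 2.06577
z = sin θ / κ = 0.82365/0.7586 = 1.08576
x = ρ cos φ = 2.06577 × cos(250.39°) = -0.69331
y = ρ sin φ = 2.06577 × sin(250.39°) = -1.94595

-0.693 -1.946 1.086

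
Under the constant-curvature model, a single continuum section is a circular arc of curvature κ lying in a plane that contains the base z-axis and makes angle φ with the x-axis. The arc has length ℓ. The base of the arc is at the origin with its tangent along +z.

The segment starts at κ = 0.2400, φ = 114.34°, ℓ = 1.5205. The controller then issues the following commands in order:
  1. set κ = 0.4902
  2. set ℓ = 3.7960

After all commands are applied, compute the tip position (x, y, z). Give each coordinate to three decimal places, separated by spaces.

-1.081 2.390 1.955

initial: κ=0.2400, φ=114.34°, ℓ=1.5205
cmd 1: set κ=0.4902 → (κ,φ,ℓ)=(0.4902,114.34°,1.5205) → tip=(-0.2229,0.4928,1.3836)
cmd 2: set ℓ=3.7960 → (κ,φ,ℓ)=(0.4902,114.34°,3.7960) → tip=(-1.0812,2.3902,1.9548)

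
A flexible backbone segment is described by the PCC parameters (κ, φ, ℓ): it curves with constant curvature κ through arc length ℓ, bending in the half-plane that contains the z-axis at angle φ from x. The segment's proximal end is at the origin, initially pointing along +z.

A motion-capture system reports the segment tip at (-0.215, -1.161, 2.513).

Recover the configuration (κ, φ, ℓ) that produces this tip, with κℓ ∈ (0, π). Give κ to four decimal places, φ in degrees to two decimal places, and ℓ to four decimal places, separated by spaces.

0.3063 259.51 2.8679

ρ = √(x²+y²) = √(-0.215² + -1.161²) = 1.18074
φ = atan2(y, x) mod 360° = atan2(-1.161, -0.215) = 259.5085°
|p|² = ρ² + z² = 1.18074² + 2.513² = 7.70931
κ = 2ρ / |p|² = 2×1.18074 / 7.70931 = 0.30632
θ = 2·atan2(ρ, z) = 2·atan2(1.18074, 2.513) = 0.87848 rad
ℓ = θ/κ = 0.87848/0.30632 = 2.86790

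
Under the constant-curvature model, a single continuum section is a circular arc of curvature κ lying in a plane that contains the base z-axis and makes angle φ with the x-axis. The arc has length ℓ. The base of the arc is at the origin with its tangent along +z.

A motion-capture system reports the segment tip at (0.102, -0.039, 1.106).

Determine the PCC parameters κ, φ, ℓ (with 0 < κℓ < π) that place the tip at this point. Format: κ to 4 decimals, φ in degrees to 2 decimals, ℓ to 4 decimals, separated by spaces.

ρ = √(x²+y²) = √(0.102² + -0.039²) = 0.10920
φ = atan2(y, x) mod 360° = atan2(-0.039, 0.102) = 339.0755°
|p|² = ρ² + z² = 0.10920² + 1.106² = 1.23516
κ = 2ρ / |p|² = 2×0.10920 / 1.23516 = 0.17682
θ = 2·atan2(ρ, z) = 2·atan2(0.10920, 1.106) = 0.19683 rad
ℓ = θ/κ = 0.19683/0.17682 = 1.11317

0.1768 339.08 1.1132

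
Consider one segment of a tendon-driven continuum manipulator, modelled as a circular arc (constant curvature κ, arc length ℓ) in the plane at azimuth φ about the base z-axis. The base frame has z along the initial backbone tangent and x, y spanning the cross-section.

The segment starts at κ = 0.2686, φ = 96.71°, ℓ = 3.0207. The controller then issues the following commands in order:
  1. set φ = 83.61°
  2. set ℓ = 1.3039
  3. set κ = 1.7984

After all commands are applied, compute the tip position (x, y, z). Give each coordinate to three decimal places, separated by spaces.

0.105 0.939 0.398

initial: κ=0.2686, φ=96.71°, ℓ=3.0207
cmd 1: set φ=83.61° → (κ,φ,ℓ)=(0.2686,83.61°,3.0207) → tip=(0.1291,1.1525,2.7000)
cmd 2: set ℓ=1.3039 → (κ,φ,ℓ)=(0.2686,83.61°,1.3039) → tip=(0.0252,0.2246,1.2774)
cmd 3: set κ=1.7984 → (κ,φ,ℓ)=(1.7984,83.61°,1.3039) → tip=(0.1052,0.9389,0.3976)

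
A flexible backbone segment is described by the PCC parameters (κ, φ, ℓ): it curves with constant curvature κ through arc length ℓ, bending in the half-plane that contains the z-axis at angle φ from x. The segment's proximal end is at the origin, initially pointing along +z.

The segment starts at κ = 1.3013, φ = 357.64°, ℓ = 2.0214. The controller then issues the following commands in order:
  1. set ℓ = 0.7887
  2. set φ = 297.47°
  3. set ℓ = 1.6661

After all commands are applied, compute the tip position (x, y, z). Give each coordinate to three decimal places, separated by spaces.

0.554 -1.065 0.635

initial: κ=1.3013, φ=357.64°, ℓ=2.0214
cmd 1: set ℓ=0.7887 → (κ,φ,ℓ)=(1.3013,357.64°,0.7887) → tip=(0.3701,-0.0153,0.6573)
cmd 2: set φ=297.47° → (κ,φ,ℓ)=(1.3013,297.47°,0.7887) → tip=(0.1709,-0.3287,0.6573)
cmd 3: set ℓ=1.6661 → (κ,φ,ℓ)=(1.3013,297.47°,1.6661) → tip=(0.5538,-1.0653,0.6354)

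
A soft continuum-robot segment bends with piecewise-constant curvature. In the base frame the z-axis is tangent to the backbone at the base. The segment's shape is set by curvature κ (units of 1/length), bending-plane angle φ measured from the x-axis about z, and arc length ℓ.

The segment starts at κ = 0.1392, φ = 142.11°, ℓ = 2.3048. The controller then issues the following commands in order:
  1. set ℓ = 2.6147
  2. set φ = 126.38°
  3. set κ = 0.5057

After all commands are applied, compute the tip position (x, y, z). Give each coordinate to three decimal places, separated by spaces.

-0.884 1.200 1.917

initial: κ=0.1392, φ=142.11°, ℓ=2.3048
cmd 1: set ℓ=2.6147 → (κ,φ,ℓ)=(0.1392,142.11°,2.6147) → tip=(-0.3714,0.2890,2.5574)
cmd 2: set φ=126.38° → (κ,φ,ℓ)=(0.1392,126.38°,2.6147) → tip=(-0.2791,0.3789,2.5574)
cmd 3: set κ=0.5057 → (κ,φ,ℓ)=(0.5057,126.38°,2.6147) → tip=(-0.8844,1.2004,1.9167)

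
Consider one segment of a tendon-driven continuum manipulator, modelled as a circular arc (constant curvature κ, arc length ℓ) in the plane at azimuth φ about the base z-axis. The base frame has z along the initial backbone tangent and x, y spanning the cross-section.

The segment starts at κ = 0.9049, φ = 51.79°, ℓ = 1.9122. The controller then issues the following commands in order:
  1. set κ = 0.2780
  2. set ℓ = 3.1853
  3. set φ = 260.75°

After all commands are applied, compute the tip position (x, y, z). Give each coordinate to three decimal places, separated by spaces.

initial: κ=0.9049, φ=51.79°, ℓ=1.9122
cmd 1: set κ=0.2780 → (κ,φ,ℓ)=(0.2780,51.79°,1.9122) → tip=(0.3070,0.3900,1.8234)
cmd 2: set ℓ=3.1853 → (κ,φ,ℓ)=(0.2780,51.79°,3.1853) → tip=(0.8168,1.0376,2.7850)
cmd 3: set φ=260.75° → (κ,φ,ℓ)=(0.2780,260.75°,3.1853) → tip=(-0.2123,-1.3034,2.7850)

-0.212 -1.303 2.785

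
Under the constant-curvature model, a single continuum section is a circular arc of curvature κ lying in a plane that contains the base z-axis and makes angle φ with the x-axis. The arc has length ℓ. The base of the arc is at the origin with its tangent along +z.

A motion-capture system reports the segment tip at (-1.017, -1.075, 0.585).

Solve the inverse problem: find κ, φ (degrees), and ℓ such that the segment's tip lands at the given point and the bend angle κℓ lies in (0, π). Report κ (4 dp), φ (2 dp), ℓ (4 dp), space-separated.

1.1688 226.59 2.0436

ρ = √(x²+y²) = √(-1.017² + -1.075²) = 1.47984
φ = atan2(y, x) mod 360° = atan2(-1.075, -1.017) = 226.5881°
|p|² = ρ² + z² = 1.47984² + 0.585² = 2.53214
κ = 2ρ / |p|² = 2×1.47984 / 2.53214 = 1.16884
θ = 2·atan2(ρ, z) = 2·atan2(1.47984, 0.585) = 2.38867 rad
ℓ = θ/κ = 2.38867/1.16884 = 2.04362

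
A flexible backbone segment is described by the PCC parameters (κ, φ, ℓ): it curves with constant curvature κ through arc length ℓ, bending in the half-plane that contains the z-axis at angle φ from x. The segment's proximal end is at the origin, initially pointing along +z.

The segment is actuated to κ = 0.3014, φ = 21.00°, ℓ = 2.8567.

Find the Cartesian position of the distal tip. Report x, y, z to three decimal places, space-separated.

1.079 0.414 2.517

θ = κ·ℓ = 0.3014 × 2.8567 = 0.86101 rad
ρ = (1 − cos θ)/κ = (1 − 0.65167)/0.3014 = 1.15570
z = sin θ / κ = 0.75850/0.3014 = 2.51659
x = ρ cos φ = 1.15570 × cos(21.00°) = 1.07894
y = ρ sin φ = 1.15570 × sin(21.00°) = 0.41417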